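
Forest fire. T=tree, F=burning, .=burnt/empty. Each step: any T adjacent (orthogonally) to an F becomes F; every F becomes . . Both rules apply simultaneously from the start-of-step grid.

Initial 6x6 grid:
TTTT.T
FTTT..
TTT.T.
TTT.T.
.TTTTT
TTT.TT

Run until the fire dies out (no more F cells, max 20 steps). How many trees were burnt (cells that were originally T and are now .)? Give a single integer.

Step 1: +3 fires, +1 burnt (F count now 3)
Step 2: +4 fires, +3 burnt (F count now 4)
Step 3: +4 fires, +4 burnt (F count now 4)
Step 4: +3 fires, +4 burnt (F count now 3)
Step 5: +2 fires, +3 burnt (F count now 2)
Step 6: +3 fires, +2 burnt (F count now 3)
Step 7: +1 fires, +3 burnt (F count now 1)
Step 8: +3 fires, +1 burnt (F count now 3)
Step 9: +2 fires, +3 burnt (F count now 2)
Step 10: +0 fires, +2 burnt (F count now 0)
Fire out after step 10
Initially T: 26, now '.': 35
Total burnt (originally-T cells now '.'): 25

Answer: 25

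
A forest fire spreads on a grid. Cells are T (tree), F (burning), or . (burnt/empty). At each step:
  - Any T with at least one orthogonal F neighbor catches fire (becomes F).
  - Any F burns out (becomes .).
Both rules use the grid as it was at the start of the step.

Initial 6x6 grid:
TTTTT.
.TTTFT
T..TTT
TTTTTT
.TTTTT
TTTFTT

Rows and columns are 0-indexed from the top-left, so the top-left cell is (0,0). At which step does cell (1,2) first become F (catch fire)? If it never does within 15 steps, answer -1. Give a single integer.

Step 1: cell (1,2)='T' (+7 fires, +2 burnt)
Step 2: cell (1,2)='F' (+10 fires, +7 burnt)
  -> target ignites at step 2
Step 3: cell (1,2)='.' (+7 fires, +10 burnt)
Step 4: cell (1,2)='.' (+2 fires, +7 burnt)
Step 5: cell (1,2)='.' (+2 fires, +2 burnt)
Step 6: cell (1,2)='.' (+1 fires, +2 burnt)
Step 7: cell (1,2)='.' (+0 fires, +1 burnt)
  fire out at step 7

2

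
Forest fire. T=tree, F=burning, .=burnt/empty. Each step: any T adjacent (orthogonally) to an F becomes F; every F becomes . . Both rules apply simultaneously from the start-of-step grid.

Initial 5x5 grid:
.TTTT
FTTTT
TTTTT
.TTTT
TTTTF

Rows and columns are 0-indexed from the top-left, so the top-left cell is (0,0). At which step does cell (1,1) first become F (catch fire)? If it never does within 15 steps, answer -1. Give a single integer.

Step 1: cell (1,1)='F' (+4 fires, +2 burnt)
  -> target ignites at step 1
Step 2: cell (1,1)='.' (+6 fires, +4 burnt)
Step 3: cell (1,1)='.' (+8 fires, +6 burnt)
Step 4: cell (1,1)='.' (+3 fires, +8 burnt)
Step 5: cell (1,1)='.' (+0 fires, +3 burnt)
  fire out at step 5

1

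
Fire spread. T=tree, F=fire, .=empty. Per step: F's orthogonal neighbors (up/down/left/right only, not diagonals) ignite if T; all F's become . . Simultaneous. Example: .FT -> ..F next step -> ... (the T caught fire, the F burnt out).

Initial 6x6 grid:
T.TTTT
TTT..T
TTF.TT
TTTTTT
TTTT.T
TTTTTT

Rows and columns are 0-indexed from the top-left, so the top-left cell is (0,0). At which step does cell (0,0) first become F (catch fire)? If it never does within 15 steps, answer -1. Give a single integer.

Step 1: cell (0,0)='T' (+3 fires, +1 burnt)
Step 2: cell (0,0)='T' (+6 fires, +3 burnt)
Step 3: cell (0,0)='T' (+7 fires, +6 burnt)
Step 4: cell (0,0)='F' (+7 fires, +7 burnt)
  -> target ignites at step 4
Step 5: cell (0,0)='.' (+5 fires, +7 burnt)
Step 6: cell (0,0)='.' (+2 fires, +5 burnt)
Step 7: cell (0,0)='.' (+0 fires, +2 burnt)
  fire out at step 7

4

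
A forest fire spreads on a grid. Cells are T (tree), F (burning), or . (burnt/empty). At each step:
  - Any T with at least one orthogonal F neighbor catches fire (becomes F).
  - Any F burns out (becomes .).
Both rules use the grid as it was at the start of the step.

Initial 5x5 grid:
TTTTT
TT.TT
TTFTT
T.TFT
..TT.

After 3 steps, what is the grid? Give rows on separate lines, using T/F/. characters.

Step 1: 5 trees catch fire, 2 burn out
  TTTTT
  TT.TT
  TF.FT
  T.F.F
  ..TF.
Step 2: 5 trees catch fire, 5 burn out
  TTTTT
  TF.FT
  F...F
  T....
  ..F..
Step 3: 5 trees catch fire, 5 burn out
  TFTFT
  F...F
  .....
  F....
  .....

TFTFT
F...F
.....
F....
.....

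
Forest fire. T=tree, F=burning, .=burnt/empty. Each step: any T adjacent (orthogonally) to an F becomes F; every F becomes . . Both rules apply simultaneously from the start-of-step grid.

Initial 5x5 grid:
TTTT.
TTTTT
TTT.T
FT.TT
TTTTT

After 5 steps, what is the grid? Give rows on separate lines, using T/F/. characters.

Step 1: 3 trees catch fire, 1 burn out
  TTTT.
  TTTTT
  FTT.T
  .F.TT
  FTTTT
Step 2: 3 trees catch fire, 3 burn out
  TTTT.
  FTTTT
  .FT.T
  ...TT
  .FTTT
Step 3: 4 trees catch fire, 3 burn out
  FTTT.
  .FTTT
  ..F.T
  ...TT
  ..FTT
Step 4: 3 trees catch fire, 4 burn out
  .FTT.
  ..FTT
  ....T
  ...TT
  ...FT
Step 5: 4 trees catch fire, 3 burn out
  ..FT.
  ...FT
  ....T
  ...FT
  ....F

..FT.
...FT
....T
...FT
....F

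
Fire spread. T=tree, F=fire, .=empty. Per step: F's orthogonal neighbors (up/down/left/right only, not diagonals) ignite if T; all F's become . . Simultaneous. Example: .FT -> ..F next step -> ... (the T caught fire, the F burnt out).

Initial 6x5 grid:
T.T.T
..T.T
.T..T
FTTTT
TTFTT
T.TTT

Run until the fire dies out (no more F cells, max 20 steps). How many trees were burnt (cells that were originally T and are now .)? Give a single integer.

Answer: 16

Derivation:
Step 1: +6 fires, +2 burnt (F count now 6)
Step 2: +5 fires, +6 burnt (F count now 5)
Step 3: +2 fires, +5 burnt (F count now 2)
Step 4: +1 fires, +2 burnt (F count now 1)
Step 5: +1 fires, +1 burnt (F count now 1)
Step 6: +1 fires, +1 burnt (F count now 1)
Step 7: +0 fires, +1 burnt (F count now 0)
Fire out after step 7
Initially T: 19, now '.': 27
Total burnt (originally-T cells now '.'): 16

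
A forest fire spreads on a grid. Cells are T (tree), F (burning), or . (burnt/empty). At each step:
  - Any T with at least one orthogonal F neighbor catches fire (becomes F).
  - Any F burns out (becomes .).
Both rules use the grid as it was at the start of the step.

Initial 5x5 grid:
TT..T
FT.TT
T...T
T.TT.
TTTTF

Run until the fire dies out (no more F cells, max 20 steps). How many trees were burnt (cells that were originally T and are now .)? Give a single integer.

Answer: 11

Derivation:
Step 1: +4 fires, +2 burnt (F count now 4)
Step 2: +4 fires, +4 burnt (F count now 4)
Step 3: +3 fires, +4 burnt (F count now 3)
Step 4: +0 fires, +3 burnt (F count now 0)
Fire out after step 4
Initially T: 15, now '.': 21
Total burnt (originally-T cells now '.'): 11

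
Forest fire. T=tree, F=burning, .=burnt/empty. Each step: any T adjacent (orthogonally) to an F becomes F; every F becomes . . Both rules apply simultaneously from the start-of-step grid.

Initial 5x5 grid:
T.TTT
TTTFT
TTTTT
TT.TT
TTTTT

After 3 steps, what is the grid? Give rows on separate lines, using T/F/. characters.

Step 1: 4 trees catch fire, 1 burn out
  T.TFT
  TTF.F
  TTTFT
  TT.TT
  TTTTT
Step 2: 6 trees catch fire, 4 burn out
  T.F.F
  TF...
  TTF.F
  TT.FT
  TTTTT
Step 3: 4 trees catch fire, 6 burn out
  T....
  F....
  TF...
  TT..F
  TTTFT

T....
F....
TF...
TT..F
TTTFT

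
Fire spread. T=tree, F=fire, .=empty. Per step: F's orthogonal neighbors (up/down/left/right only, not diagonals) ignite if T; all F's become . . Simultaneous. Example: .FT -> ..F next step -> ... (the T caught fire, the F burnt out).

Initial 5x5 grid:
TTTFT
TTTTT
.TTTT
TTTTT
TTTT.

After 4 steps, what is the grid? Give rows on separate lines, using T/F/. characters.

Step 1: 3 trees catch fire, 1 burn out
  TTF.F
  TTTFT
  .TTTT
  TTTTT
  TTTT.
Step 2: 4 trees catch fire, 3 burn out
  TF...
  TTF.F
  .TTFT
  TTTTT
  TTTT.
Step 3: 5 trees catch fire, 4 burn out
  F....
  TF...
  .TF.F
  TTTFT
  TTTT.
Step 4: 5 trees catch fire, 5 burn out
  .....
  F....
  .F...
  TTF.F
  TTTF.

.....
F....
.F...
TTF.F
TTTF.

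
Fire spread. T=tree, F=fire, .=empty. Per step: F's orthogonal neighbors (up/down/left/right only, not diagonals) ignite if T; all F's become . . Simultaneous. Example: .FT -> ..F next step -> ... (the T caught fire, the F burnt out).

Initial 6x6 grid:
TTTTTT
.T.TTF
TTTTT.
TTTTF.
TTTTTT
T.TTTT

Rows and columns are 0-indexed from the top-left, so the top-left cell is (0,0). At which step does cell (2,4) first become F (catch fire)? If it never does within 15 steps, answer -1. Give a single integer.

Step 1: cell (2,4)='F' (+5 fires, +2 burnt)
  -> target ignites at step 1
Step 2: cell (2,4)='.' (+7 fires, +5 burnt)
Step 3: cell (2,4)='.' (+6 fires, +7 burnt)
Step 4: cell (2,4)='.' (+5 fires, +6 burnt)
Step 5: cell (2,4)='.' (+4 fires, +5 burnt)
Step 6: cell (2,4)='.' (+2 fires, +4 burnt)
Step 7: cell (2,4)='.' (+0 fires, +2 burnt)
  fire out at step 7

1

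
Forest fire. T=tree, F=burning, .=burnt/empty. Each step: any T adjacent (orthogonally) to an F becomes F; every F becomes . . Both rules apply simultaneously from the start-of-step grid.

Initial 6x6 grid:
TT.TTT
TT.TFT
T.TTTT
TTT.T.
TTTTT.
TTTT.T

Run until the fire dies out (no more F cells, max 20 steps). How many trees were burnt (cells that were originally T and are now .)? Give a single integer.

Answer: 27

Derivation:
Step 1: +4 fires, +1 burnt (F count now 4)
Step 2: +5 fires, +4 burnt (F count now 5)
Step 3: +2 fires, +5 burnt (F count now 2)
Step 4: +2 fires, +2 burnt (F count now 2)
Step 5: +3 fires, +2 burnt (F count now 3)
Step 6: +3 fires, +3 burnt (F count now 3)
Step 7: +3 fires, +3 burnt (F count now 3)
Step 8: +2 fires, +3 burnt (F count now 2)
Step 9: +2 fires, +2 burnt (F count now 2)
Step 10: +1 fires, +2 burnt (F count now 1)
Step 11: +0 fires, +1 burnt (F count now 0)
Fire out after step 11
Initially T: 28, now '.': 35
Total burnt (originally-T cells now '.'): 27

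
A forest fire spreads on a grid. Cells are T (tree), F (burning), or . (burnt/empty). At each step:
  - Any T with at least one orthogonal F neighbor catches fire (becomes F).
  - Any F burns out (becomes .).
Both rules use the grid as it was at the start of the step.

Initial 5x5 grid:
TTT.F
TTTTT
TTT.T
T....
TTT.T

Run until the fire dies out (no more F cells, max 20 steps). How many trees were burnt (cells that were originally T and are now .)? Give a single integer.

Answer: 16

Derivation:
Step 1: +1 fires, +1 burnt (F count now 1)
Step 2: +2 fires, +1 burnt (F count now 2)
Step 3: +1 fires, +2 burnt (F count now 1)
Step 4: +3 fires, +1 burnt (F count now 3)
Step 5: +3 fires, +3 burnt (F count now 3)
Step 6: +2 fires, +3 burnt (F count now 2)
Step 7: +1 fires, +2 burnt (F count now 1)
Step 8: +1 fires, +1 burnt (F count now 1)
Step 9: +1 fires, +1 burnt (F count now 1)
Step 10: +1 fires, +1 burnt (F count now 1)
Step 11: +0 fires, +1 burnt (F count now 0)
Fire out after step 11
Initially T: 17, now '.': 24
Total burnt (originally-T cells now '.'): 16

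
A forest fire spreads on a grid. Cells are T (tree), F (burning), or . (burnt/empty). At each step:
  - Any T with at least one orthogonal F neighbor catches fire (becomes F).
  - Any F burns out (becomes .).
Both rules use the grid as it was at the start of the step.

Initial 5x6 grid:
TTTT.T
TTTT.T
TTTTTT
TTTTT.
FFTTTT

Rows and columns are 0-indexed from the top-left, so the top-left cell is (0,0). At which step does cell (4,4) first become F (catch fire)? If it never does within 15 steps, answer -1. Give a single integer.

Step 1: cell (4,4)='T' (+3 fires, +2 burnt)
Step 2: cell (4,4)='T' (+4 fires, +3 burnt)
Step 3: cell (4,4)='F' (+5 fires, +4 burnt)
  -> target ignites at step 3
Step 4: cell (4,4)='.' (+6 fires, +5 burnt)
Step 5: cell (4,4)='.' (+3 fires, +6 burnt)
Step 6: cell (4,4)='.' (+2 fires, +3 burnt)
Step 7: cell (4,4)='.' (+1 fires, +2 burnt)
Step 8: cell (4,4)='.' (+1 fires, +1 burnt)
Step 9: cell (4,4)='.' (+0 fires, +1 burnt)
  fire out at step 9

3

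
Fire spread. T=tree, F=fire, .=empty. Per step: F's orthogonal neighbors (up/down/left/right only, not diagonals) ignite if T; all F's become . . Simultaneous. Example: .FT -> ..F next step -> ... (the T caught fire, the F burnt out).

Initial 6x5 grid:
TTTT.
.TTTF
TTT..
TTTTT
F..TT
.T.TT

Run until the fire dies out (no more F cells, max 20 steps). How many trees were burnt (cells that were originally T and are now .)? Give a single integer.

Answer: 19

Derivation:
Step 1: +2 fires, +2 burnt (F count now 2)
Step 2: +4 fires, +2 burnt (F count now 4)
Step 3: +5 fires, +4 burnt (F count now 5)
Step 4: +2 fires, +5 burnt (F count now 2)
Step 5: +3 fires, +2 burnt (F count now 3)
Step 6: +2 fires, +3 burnt (F count now 2)
Step 7: +1 fires, +2 burnt (F count now 1)
Step 8: +0 fires, +1 burnt (F count now 0)
Fire out after step 8
Initially T: 20, now '.': 29
Total burnt (originally-T cells now '.'): 19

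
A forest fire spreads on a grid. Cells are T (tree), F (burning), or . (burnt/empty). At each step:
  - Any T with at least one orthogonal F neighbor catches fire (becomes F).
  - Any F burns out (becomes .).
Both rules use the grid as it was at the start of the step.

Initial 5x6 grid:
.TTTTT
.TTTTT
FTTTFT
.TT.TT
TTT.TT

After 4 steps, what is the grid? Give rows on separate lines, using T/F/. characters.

Step 1: 5 trees catch fire, 2 burn out
  .TTTTT
  .TTTFT
  .FTF.F
  .TT.FT
  TTT.TT
Step 2: 8 trees catch fire, 5 burn out
  .TTTFT
  .FTF.F
  ..F...
  .FT..F
  TTT.FT
Step 3: 7 trees catch fire, 8 burn out
  .FTF.F
  ..F...
  ......
  ..F...
  TFT..F
Step 4: 3 trees catch fire, 7 burn out
  ..F...
  ......
  ......
  ......
  F.F...

..F...
......
......
......
F.F...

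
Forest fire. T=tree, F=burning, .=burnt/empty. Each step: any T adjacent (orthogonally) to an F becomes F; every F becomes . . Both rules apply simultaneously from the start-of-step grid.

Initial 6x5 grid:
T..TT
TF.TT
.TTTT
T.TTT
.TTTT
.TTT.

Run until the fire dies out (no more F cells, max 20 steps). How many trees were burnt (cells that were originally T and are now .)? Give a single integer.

Step 1: +2 fires, +1 burnt (F count now 2)
Step 2: +2 fires, +2 burnt (F count now 2)
Step 3: +2 fires, +2 burnt (F count now 2)
Step 4: +4 fires, +2 burnt (F count now 4)
Step 5: +6 fires, +4 burnt (F count now 6)
Step 6: +4 fires, +6 burnt (F count now 4)
Step 7: +0 fires, +4 burnt (F count now 0)
Fire out after step 7
Initially T: 21, now '.': 29
Total burnt (originally-T cells now '.'): 20

Answer: 20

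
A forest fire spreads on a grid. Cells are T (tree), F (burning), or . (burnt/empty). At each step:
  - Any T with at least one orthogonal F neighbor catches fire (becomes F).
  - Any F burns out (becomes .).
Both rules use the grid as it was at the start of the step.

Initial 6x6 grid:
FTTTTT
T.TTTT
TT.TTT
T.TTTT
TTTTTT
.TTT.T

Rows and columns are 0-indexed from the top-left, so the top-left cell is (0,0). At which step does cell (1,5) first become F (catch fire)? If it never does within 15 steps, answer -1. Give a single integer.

Step 1: cell (1,5)='T' (+2 fires, +1 burnt)
Step 2: cell (1,5)='T' (+2 fires, +2 burnt)
Step 3: cell (1,5)='T' (+4 fires, +2 burnt)
Step 4: cell (1,5)='T' (+3 fires, +4 burnt)
Step 5: cell (1,5)='T' (+4 fires, +3 burnt)
Step 6: cell (1,5)='F' (+5 fires, +4 burnt)
  -> target ignites at step 6
Step 7: cell (1,5)='.' (+5 fires, +5 burnt)
Step 8: cell (1,5)='.' (+3 fires, +5 burnt)
Step 9: cell (1,5)='.' (+1 fires, +3 burnt)
Step 10: cell (1,5)='.' (+1 fires, +1 burnt)
Step 11: cell (1,5)='.' (+0 fires, +1 burnt)
  fire out at step 11

6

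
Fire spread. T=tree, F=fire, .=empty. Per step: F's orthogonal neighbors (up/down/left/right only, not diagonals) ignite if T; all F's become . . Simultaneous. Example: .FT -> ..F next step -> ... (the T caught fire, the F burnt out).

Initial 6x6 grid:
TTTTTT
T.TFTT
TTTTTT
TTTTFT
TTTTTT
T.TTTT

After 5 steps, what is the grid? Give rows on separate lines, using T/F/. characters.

Step 1: 8 trees catch fire, 2 burn out
  TTTFTT
  T.F.FT
  TTTFFT
  TTTF.F
  TTTTFT
  T.TTTT
Step 2: 9 trees catch fire, 8 burn out
  TTF.FT
  T....F
  TTF..F
  TTF...
  TTTF.F
  T.TTFT
Step 3: 7 trees catch fire, 9 burn out
  TF...F
  T.....
  TF....
  TF....
  TTF...
  T.TF.F
Step 4: 5 trees catch fire, 7 burn out
  F.....
  T.....
  F.....
  F.....
  TF....
  T.F...
Step 5: 2 trees catch fire, 5 burn out
  ......
  F.....
  ......
  ......
  F.....
  T.....

......
F.....
......
......
F.....
T.....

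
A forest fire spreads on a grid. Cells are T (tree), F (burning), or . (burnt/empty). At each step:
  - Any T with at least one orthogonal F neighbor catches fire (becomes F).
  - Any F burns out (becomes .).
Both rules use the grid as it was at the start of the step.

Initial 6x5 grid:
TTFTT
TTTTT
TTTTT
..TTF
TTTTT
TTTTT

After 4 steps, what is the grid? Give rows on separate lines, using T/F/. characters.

Step 1: 6 trees catch fire, 2 burn out
  TF.FT
  TTFTT
  TTTTF
  ..TF.
  TTTTF
  TTTTT
Step 2: 10 trees catch fire, 6 burn out
  F...F
  TF.FF
  TTFF.
  ..F..
  TTTF.
  TTTTF
Step 3: 4 trees catch fire, 10 burn out
  .....
  F....
  TF...
  .....
  TTF..
  TTTF.
Step 4: 3 trees catch fire, 4 burn out
  .....
  .....
  F....
  .....
  TF...
  TTF..

.....
.....
F....
.....
TF...
TTF..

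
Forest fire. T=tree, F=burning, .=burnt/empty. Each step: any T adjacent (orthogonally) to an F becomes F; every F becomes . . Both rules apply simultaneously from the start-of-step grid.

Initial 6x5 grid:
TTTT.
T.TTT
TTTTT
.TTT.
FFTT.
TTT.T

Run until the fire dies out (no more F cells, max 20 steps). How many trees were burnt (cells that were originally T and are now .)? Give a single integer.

Answer: 21

Derivation:
Step 1: +4 fires, +2 burnt (F count now 4)
Step 2: +4 fires, +4 burnt (F count now 4)
Step 3: +3 fires, +4 burnt (F count now 3)
Step 4: +3 fires, +3 burnt (F count now 3)
Step 5: +4 fires, +3 burnt (F count now 4)
Step 6: +3 fires, +4 burnt (F count now 3)
Step 7: +0 fires, +3 burnt (F count now 0)
Fire out after step 7
Initially T: 22, now '.': 29
Total burnt (originally-T cells now '.'): 21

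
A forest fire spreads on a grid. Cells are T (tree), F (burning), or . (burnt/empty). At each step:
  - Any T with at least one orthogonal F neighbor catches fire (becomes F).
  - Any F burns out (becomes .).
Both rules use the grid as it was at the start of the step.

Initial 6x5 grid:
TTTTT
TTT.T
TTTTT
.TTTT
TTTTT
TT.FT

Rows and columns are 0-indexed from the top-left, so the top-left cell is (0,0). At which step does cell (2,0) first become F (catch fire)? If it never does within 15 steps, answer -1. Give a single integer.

Step 1: cell (2,0)='T' (+2 fires, +1 burnt)
Step 2: cell (2,0)='T' (+3 fires, +2 burnt)
Step 3: cell (2,0)='T' (+4 fires, +3 burnt)
Step 4: cell (2,0)='T' (+5 fires, +4 burnt)
Step 5: cell (2,0)='T' (+4 fires, +5 burnt)
Step 6: cell (2,0)='F' (+4 fires, +4 burnt)
  -> target ignites at step 6
Step 7: cell (2,0)='.' (+3 fires, +4 burnt)
Step 8: cell (2,0)='.' (+1 fires, +3 burnt)
Step 9: cell (2,0)='.' (+0 fires, +1 burnt)
  fire out at step 9

6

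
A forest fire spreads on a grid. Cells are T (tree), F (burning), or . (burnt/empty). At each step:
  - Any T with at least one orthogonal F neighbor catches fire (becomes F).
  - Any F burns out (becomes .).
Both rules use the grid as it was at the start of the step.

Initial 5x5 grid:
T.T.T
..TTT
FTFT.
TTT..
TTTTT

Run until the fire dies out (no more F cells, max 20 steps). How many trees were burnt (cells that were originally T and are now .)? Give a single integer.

Step 1: +5 fires, +2 burnt (F count now 5)
Step 2: +5 fires, +5 burnt (F count now 5)
Step 3: +3 fires, +5 burnt (F count now 3)
Step 4: +2 fires, +3 burnt (F count now 2)
Step 5: +0 fires, +2 burnt (F count now 0)
Fire out after step 5
Initially T: 16, now '.': 24
Total burnt (originally-T cells now '.'): 15

Answer: 15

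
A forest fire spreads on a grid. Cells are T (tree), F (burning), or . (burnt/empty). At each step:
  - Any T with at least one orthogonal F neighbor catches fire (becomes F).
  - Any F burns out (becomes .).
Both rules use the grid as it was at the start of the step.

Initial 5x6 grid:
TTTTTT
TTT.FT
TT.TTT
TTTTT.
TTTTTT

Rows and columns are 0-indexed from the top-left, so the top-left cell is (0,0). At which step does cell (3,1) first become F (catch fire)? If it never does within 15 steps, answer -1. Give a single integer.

Step 1: cell (3,1)='T' (+3 fires, +1 burnt)
Step 2: cell (3,1)='T' (+5 fires, +3 burnt)
Step 3: cell (3,1)='T' (+3 fires, +5 burnt)
Step 4: cell (3,1)='T' (+5 fires, +3 burnt)
Step 5: cell (3,1)='F' (+4 fires, +5 burnt)
  -> target ignites at step 5
Step 6: cell (3,1)='.' (+4 fires, +4 burnt)
Step 7: cell (3,1)='.' (+2 fires, +4 burnt)
Step 8: cell (3,1)='.' (+0 fires, +2 burnt)
  fire out at step 8

5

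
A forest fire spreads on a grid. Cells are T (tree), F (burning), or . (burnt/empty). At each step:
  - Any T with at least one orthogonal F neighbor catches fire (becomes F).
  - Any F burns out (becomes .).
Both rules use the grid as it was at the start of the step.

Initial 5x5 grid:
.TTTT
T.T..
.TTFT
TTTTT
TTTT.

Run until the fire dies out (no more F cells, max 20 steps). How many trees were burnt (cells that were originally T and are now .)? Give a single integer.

Answer: 17

Derivation:
Step 1: +3 fires, +1 burnt (F count now 3)
Step 2: +5 fires, +3 burnt (F count now 5)
Step 3: +3 fires, +5 burnt (F count now 3)
Step 4: +4 fires, +3 burnt (F count now 4)
Step 5: +2 fires, +4 burnt (F count now 2)
Step 6: +0 fires, +2 burnt (F count now 0)
Fire out after step 6
Initially T: 18, now '.': 24
Total burnt (originally-T cells now '.'): 17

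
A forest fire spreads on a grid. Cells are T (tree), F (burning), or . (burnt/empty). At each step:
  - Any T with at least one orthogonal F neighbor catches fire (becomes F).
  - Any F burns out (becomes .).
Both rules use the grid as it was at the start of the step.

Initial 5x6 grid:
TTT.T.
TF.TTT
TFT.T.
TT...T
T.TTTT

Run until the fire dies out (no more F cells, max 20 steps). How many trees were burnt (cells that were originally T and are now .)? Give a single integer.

Step 1: +5 fires, +2 burnt (F count now 5)
Step 2: +3 fires, +5 burnt (F count now 3)
Step 3: +1 fires, +3 burnt (F count now 1)
Step 4: +0 fires, +1 burnt (F count now 0)
Fire out after step 4
Initially T: 19, now '.': 20
Total burnt (originally-T cells now '.'): 9

Answer: 9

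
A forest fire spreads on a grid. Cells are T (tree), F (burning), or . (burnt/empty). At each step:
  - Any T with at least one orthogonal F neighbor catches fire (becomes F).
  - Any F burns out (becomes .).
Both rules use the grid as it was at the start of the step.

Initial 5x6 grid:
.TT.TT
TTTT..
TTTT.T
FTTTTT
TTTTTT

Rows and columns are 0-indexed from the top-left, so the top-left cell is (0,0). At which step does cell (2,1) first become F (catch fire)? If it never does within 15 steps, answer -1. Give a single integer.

Step 1: cell (2,1)='T' (+3 fires, +1 burnt)
Step 2: cell (2,1)='F' (+4 fires, +3 burnt)
  -> target ignites at step 2
Step 3: cell (2,1)='.' (+4 fires, +4 burnt)
Step 4: cell (2,1)='.' (+5 fires, +4 burnt)
Step 5: cell (2,1)='.' (+4 fires, +5 burnt)
Step 6: cell (2,1)='.' (+2 fires, +4 burnt)
Step 7: cell (2,1)='.' (+0 fires, +2 burnt)
  fire out at step 7

2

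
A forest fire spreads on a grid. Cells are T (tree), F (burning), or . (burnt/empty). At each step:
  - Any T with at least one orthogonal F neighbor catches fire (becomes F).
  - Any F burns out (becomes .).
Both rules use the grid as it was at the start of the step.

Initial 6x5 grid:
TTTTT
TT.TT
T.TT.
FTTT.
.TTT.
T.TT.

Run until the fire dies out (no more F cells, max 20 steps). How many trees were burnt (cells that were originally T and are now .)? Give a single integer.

Answer: 20

Derivation:
Step 1: +2 fires, +1 burnt (F count now 2)
Step 2: +3 fires, +2 burnt (F count now 3)
Step 3: +5 fires, +3 burnt (F count now 5)
Step 4: +4 fires, +5 burnt (F count now 4)
Step 5: +3 fires, +4 burnt (F count now 3)
Step 6: +2 fires, +3 burnt (F count now 2)
Step 7: +1 fires, +2 burnt (F count now 1)
Step 8: +0 fires, +1 burnt (F count now 0)
Fire out after step 8
Initially T: 21, now '.': 29
Total burnt (originally-T cells now '.'): 20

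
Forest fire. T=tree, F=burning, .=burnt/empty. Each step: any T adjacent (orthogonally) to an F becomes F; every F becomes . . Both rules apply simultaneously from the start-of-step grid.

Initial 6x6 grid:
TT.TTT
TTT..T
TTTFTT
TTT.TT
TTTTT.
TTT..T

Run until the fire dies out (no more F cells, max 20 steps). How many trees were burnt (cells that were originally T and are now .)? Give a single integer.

Step 1: +2 fires, +1 burnt (F count now 2)
Step 2: +5 fires, +2 burnt (F count now 5)
Step 3: +7 fires, +5 burnt (F count now 7)
Step 4: +7 fires, +7 burnt (F count now 7)
Step 5: +4 fires, +7 burnt (F count now 4)
Step 6: +2 fires, +4 burnt (F count now 2)
Step 7: +0 fires, +2 burnt (F count now 0)
Fire out after step 7
Initially T: 28, now '.': 35
Total burnt (originally-T cells now '.'): 27

Answer: 27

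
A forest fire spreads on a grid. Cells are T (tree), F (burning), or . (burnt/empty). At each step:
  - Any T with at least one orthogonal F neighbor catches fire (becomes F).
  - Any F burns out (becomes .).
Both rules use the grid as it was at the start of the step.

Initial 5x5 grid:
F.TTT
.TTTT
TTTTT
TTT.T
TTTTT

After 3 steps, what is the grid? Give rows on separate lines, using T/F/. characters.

Step 1: 0 trees catch fire, 1 burn out
  ..TTT
  .TTTT
  TTTTT
  TTT.T
  TTTTT
Step 2: 0 trees catch fire, 0 burn out
  ..TTT
  .TTTT
  TTTTT
  TTT.T
  TTTTT
Step 3: 0 trees catch fire, 0 burn out
  ..TTT
  .TTTT
  TTTTT
  TTT.T
  TTTTT

..TTT
.TTTT
TTTTT
TTT.T
TTTTT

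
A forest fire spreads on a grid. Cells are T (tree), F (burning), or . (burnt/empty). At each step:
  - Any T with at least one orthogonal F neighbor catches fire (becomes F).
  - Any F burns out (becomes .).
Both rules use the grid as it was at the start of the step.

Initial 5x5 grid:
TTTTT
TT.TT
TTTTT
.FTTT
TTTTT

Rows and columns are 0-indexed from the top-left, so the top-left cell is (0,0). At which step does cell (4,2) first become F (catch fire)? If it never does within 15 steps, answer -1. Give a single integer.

Step 1: cell (4,2)='T' (+3 fires, +1 burnt)
Step 2: cell (4,2)='F' (+6 fires, +3 burnt)
  -> target ignites at step 2
Step 3: cell (4,2)='.' (+5 fires, +6 burnt)
Step 4: cell (4,2)='.' (+5 fires, +5 burnt)
Step 5: cell (4,2)='.' (+2 fires, +5 burnt)
Step 6: cell (4,2)='.' (+1 fires, +2 burnt)
Step 7: cell (4,2)='.' (+0 fires, +1 burnt)
  fire out at step 7

2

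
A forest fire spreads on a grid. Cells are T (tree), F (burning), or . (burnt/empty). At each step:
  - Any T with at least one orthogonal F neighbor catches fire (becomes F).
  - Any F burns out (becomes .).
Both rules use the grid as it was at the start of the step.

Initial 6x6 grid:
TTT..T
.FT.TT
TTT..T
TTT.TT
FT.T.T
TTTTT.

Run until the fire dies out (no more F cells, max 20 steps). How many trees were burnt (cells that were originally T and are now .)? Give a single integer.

Answer: 17

Derivation:
Step 1: +6 fires, +2 burnt (F count now 6)
Step 2: +6 fires, +6 burnt (F count now 6)
Step 3: +2 fires, +6 burnt (F count now 2)
Step 4: +1 fires, +2 burnt (F count now 1)
Step 5: +2 fires, +1 burnt (F count now 2)
Step 6: +0 fires, +2 burnt (F count now 0)
Fire out after step 6
Initially T: 24, now '.': 29
Total burnt (originally-T cells now '.'): 17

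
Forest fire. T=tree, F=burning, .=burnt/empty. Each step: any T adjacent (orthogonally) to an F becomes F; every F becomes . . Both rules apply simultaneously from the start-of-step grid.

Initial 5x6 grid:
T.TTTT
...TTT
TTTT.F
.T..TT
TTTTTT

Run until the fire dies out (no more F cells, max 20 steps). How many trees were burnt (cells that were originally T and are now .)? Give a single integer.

Step 1: +2 fires, +1 burnt (F count now 2)
Step 2: +4 fires, +2 burnt (F count now 4)
Step 3: +3 fires, +4 burnt (F count now 3)
Step 4: +3 fires, +3 burnt (F count now 3)
Step 5: +3 fires, +3 burnt (F count now 3)
Step 6: +2 fires, +3 burnt (F count now 2)
Step 7: +3 fires, +2 burnt (F count now 3)
Step 8: +0 fires, +3 burnt (F count now 0)
Fire out after step 8
Initially T: 21, now '.': 29
Total burnt (originally-T cells now '.'): 20

Answer: 20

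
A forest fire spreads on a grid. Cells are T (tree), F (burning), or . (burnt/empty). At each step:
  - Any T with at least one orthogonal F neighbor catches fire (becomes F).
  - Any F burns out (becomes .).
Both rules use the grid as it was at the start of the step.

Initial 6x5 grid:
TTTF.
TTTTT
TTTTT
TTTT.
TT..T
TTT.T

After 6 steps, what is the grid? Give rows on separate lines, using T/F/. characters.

Step 1: 2 trees catch fire, 1 burn out
  TTF..
  TTTFT
  TTTTT
  TTTT.
  TT..T
  TTT.T
Step 2: 4 trees catch fire, 2 burn out
  TF...
  TTF.F
  TTTFT
  TTTT.
  TT..T
  TTT.T
Step 3: 5 trees catch fire, 4 burn out
  F....
  TF...
  TTF.F
  TTTF.
  TT..T
  TTT.T
Step 4: 3 trees catch fire, 5 burn out
  .....
  F....
  TF...
  TTF..
  TT..T
  TTT.T
Step 5: 2 trees catch fire, 3 burn out
  .....
  .....
  F....
  TF...
  TT..T
  TTT.T
Step 6: 2 trees catch fire, 2 burn out
  .....
  .....
  .....
  F....
  TF..T
  TTT.T

.....
.....
.....
F....
TF..T
TTT.T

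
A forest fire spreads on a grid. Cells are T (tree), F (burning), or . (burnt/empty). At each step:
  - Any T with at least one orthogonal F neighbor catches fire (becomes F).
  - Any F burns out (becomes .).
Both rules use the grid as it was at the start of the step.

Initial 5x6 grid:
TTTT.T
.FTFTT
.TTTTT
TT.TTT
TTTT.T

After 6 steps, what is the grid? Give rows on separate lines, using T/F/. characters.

Step 1: 6 trees catch fire, 2 burn out
  TFTF.T
  ..F.FT
  .FTFTT
  TT.TTT
  TTTT.T
Step 2: 7 trees catch fire, 6 burn out
  F.F..T
  .....F
  ..F.FT
  TF.FTT
  TTTT.T
Step 3: 6 trees catch fire, 7 burn out
  .....F
  ......
  .....F
  F...FT
  TFTF.T
Step 4: 3 trees catch fire, 6 burn out
  ......
  ......
  ......
  .....F
  F.F..T
Step 5: 1 trees catch fire, 3 burn out
  ......
  ......
  ......
  ......
  .....F
Step 6: 0 trees catch fire, 1 burn out
  ......
  ......
  ......
  ......
  ......

......
......
......
......
......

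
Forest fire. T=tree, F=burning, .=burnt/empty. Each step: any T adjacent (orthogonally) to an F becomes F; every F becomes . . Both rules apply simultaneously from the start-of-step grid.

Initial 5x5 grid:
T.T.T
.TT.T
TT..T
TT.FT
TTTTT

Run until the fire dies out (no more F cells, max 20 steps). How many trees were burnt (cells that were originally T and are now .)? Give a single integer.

Step 1: +2 fires, +1 burnt (F count now 2)
Step 2: +3 fires, +2 burnt (F count now 3)
Step 3: +2 fires, +3 burnt (F count now 2)
Step 4: +3 fires, +2 burnt (F count now 3)
Step 5: +2 fires, +3 burnt (F count now 2)
Step 6: +2 fires, +2 burnt (F count now 2)
Step 7: +1 fires, +2 burnt (F count now 1)
Step 8: +1 fires, +1 burnt (F count now 1)
Step 9: +0 fires, +1 burnt (F count now 0)
Fire out after step 9
Initially T: 17, now '.': 24
Total burnt (originally-T cells now '.'): 16

Answer: 16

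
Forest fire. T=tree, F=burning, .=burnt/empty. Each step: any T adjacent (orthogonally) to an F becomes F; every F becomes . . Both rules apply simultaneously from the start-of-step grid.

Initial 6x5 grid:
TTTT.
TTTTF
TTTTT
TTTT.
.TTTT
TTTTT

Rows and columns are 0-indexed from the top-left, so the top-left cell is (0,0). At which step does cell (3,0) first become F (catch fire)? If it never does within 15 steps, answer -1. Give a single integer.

Step 1: cell (3,0)='T' (+2 fires, +1 burnt)
Step 2: cell (3,0)='T' (+3 fires, +2 burnt)
Step 3: cell (3,0)='T' (+4 fires, +3 burnt)
Step 4: cell (3,0)='T' (+5 fires, +4 burnt)
Step 5: cell (3,0)='T' (+6 fires, +5 burnt)
Step 6: cell (3,0)='F' (+4 fires, +6 burnt)
  -> target ignites at step 6
Step 7: cell (3,0)='.' (+1 fires, +4 burnt)
Step 8: cell (3,0)='.' (+1 fires, +1 burnt)
Step 9: cell (3,0)='.' (+0 fires, +1 burnt)
  fire out at step 9

6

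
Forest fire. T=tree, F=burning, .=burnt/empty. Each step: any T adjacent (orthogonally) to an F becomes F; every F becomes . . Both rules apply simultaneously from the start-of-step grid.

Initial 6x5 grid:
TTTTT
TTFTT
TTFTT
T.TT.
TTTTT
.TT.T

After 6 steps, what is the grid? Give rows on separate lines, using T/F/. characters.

Step 1: 6 trees catch fire, 2 burn out
  TTFTT
  TF.FT
  TF.FT
  T.FT.
  TTTTT
  .TT.T
Step 2: 8 trees catch fire, 6 burn out
  TF.FT
  F...F
  F...F
  T..F.
  TTFTT
  .TT.T
Step 3: 6 trees catch fire, 8 burn out
  F...F
  .....
  .....
  F....
  TF.FT
  .TF.T
Step 4: 3 trees catch fire, 6 burn out
  .....
  .....
  .....
  .....
  F...F
  .F..T
Step 5: 1 trees catch fire, 3 burn out
  .....
  .....
  .....
  .....
  .....
  ....F
Step 6: 0 trees catch fire, 1 burn out
  .....
  .....
  .....
  .....
  .....
  .....

.....
.....
.....
.....
.....
.....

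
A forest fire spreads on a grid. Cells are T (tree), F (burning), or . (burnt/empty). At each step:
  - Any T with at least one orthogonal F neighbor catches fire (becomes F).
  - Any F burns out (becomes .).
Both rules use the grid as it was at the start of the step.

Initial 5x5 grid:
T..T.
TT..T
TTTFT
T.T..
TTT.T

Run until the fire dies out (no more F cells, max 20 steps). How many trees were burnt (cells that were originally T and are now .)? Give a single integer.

Answer: 13

Derivation:
Step 1: +2 fires, +1 burnt (F count now 2)
Step 2: +3 fires, +2 burnt (F count now 3)
Step 3: +3 fires, +3 burnt (F count now 3)
Step 4: +3 fires, +3 burnt (F count now 3)
Step 5: +2 fires, +3 burnt (F count now 2)
Step 6: +0 fires, +2 burnt (F count now 0)
Fire out after step 6
Initially T: 15, now '.': 23
Total burnt (originally-T cells now '.'): 13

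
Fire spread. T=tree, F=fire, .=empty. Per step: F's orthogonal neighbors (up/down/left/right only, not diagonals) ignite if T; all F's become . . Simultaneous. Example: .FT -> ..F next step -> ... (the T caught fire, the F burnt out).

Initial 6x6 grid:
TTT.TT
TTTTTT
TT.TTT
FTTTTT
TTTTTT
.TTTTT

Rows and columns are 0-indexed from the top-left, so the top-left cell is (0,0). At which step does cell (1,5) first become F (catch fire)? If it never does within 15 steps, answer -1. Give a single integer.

Step 1: cell (1,5)='T' (+3 fires, +1 burnt)
Step 2: cell (1,5)='T' (+4 fires, +3 burnt)
Step 3: cell (1,5)='T' (+5 fires, +4 burnt)
Step 4: cell (1,5)='T' (+6 fires, +5 burnt)
Step 5: cell (1,5)='T' (+6 fires, +6 burnt)
Step 6: cell (1,5)='T' (+4 fires, +6 burnt)
Step 7: cell (1,5)='F' (+3 fires, +4 burnt)
  -> target ignites at step 7
Step 8: cell (1,5)='.' (+1 fires, +3 burnt)
Step 9: cell (1,5)='.' (+0 fires, +1 burnt)
  fire out at step 9

7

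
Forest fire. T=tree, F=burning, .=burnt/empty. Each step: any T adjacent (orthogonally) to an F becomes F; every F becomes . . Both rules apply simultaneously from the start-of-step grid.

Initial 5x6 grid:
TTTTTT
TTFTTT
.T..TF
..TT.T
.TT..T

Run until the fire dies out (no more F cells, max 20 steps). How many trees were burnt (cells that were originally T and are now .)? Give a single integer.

Answer: 15

Derivation:
Step 1: +6 fires, +2 burnt (F count now 6)
Step 2: +7 fires, +6 burnt (F count now 7)
Step 3: +2 fires, +7 burnt (F count now 2)
Step 4: +0 fires, +2 burnt (F count now 0)
Fire out after step 4
Initially T: 19, now '.': 26
Total burnt (originally-T cells now '.'): 15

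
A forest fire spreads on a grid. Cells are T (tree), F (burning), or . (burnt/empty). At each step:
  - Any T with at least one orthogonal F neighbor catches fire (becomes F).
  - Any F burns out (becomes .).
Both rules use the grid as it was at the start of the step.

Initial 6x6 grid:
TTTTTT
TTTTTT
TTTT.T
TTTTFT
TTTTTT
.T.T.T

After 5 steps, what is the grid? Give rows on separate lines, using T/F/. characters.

Step 1: 3 trees catch fire, 1 burn out
  TTTTTT
  TTTTTT
  TTTT.T
  TTTF.F
  TTTTFT
  .T.T.T
Step 2: 5 trees catch fire, 3 burn out
  TTTTTT
  TTTTTT
  TTTF.F
  TTF...
  TTTF.F
  .T.T.T
Step 3: 7 trees catch fire, 5 burn out
  TTTTTT
  TTTFTF
  TTF...
  TF....
  TTF...
  .T.F.F
Step 4: 7 trees catch fire, 7 burn out
  TTTFTF
  TTF.F.
  TF....
  F.....
  TF....
  .T....
Step 5: 6 trees catch fire, 7 burn out
  TTF.F.
  TF....
  F.....
  ......
  F.....
  .F....

TTF.F.
TF....
F.....
......
F.....
.F....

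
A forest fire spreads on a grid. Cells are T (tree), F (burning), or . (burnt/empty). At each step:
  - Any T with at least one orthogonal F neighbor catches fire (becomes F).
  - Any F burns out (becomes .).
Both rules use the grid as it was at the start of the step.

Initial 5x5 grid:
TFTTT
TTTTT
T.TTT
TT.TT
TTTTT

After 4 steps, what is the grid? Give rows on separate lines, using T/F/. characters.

Step 1: 3 trees catch fire, 1 burn out
  F.FTT
  TFTTT
  T.TTT
  TT.TT
  TTTTT
Step 2: 3 trees catch fire, 3 burn out
  ...FT
  F.FTT
  T.TTT
  TT.TT
  TTTTT
Step 3: 4 trees catch fire, 3 burn out
  ....F
  ...FT
  F.FTT
  TT.TT
  TTTTT
Step 4: 3 trees catch fire, 4 burn out
  .....
  ....F
  ...FT
  FT.TT
  TTTTT

.....
....F
...FT
FT.TT
TTTTT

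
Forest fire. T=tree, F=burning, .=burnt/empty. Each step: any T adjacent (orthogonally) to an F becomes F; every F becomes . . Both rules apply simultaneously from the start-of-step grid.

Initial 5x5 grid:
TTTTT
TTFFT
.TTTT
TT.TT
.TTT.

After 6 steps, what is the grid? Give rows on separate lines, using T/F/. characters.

Step 1: 6 trees catch fire, 2 burn out
  TTFFT
  TF..F
  .TFFT
  TT.TT
  .TTT.
Step 2: 6 trees catch fire, 6 burn out
  TF..F
  F....
  .F..F
  TT.FT
  .TTT.
Step 3: 4 trees catch fire, 6 burn out
  F....
  .....
  .....
  TF..F
  .TTF.
Step 4: 3 trees catch fire, 4 burn out
  .....
  .....
  .....
  F....
  .FF..
Step 5: 0 trees catch fire, 3 burn out
  .....
  .....
  .....
  .....
  .....
Step 6: 0 trees catch fire, 0 burn out
  .....
  .....
  .....
  .....
  .....

.....
.....
.....
.....
.....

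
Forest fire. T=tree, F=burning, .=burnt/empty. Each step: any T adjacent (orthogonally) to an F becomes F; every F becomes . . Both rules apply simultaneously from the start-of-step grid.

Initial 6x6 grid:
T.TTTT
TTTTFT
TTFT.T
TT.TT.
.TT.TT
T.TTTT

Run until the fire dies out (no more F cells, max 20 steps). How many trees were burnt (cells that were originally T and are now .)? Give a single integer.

Step 1: +6 fires, +2 burnt (F count now 6)
Step 2: +8 fires, +6 burnt (F count now 8)
Step 3: +4 fires, +8 burnt (F count now 4)
Step 4: +3 fires, +4 burnt (F count now 3)
Step 5: +3 fires, +3 burnt (F count now 3)
Step 6: +2 fires, +3 burnt (F count now 2)
Step 7: +0 fires, +2 burnt (F count now 0)
Fire out after step 7
Initially T: 27, now '.': 35
Total burnt (originally-T cells now '.'): 26

Answer: 26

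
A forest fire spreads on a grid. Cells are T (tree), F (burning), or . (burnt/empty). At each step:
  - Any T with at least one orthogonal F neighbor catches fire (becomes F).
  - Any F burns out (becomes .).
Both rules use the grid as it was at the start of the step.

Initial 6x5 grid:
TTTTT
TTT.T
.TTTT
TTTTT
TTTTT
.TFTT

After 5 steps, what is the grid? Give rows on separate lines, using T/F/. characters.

Step 1: 3 trees catch fire, 1 burn out
  TTTTT
  TTT.T
  .TTTT
  TTTTT
  TTFTT
  .F.FT
Step 2: 4 trees catch fire, 3 burn out
  TTTTT
  TTT.T
  .TTTT
  TTFTT
  TF.FT
  ....F
Step 3: 5 trees catch fire, 4 burn out
  TTTTT
  TTT.T
  .TFTT
  TF.FT
  F...F
  .....
Step 4: 5 trees catch fire, 5 burn out
  TTTTT
  TTF.T
  .F.FT
  F...F
  .....
  .....
Step 5: 3 trees catch fire, 5 burn out
  TTFTT
  TF..T
  ....F
  .....
  .....
  .....

TTFTT
TF..T
....F
.....
.....
.....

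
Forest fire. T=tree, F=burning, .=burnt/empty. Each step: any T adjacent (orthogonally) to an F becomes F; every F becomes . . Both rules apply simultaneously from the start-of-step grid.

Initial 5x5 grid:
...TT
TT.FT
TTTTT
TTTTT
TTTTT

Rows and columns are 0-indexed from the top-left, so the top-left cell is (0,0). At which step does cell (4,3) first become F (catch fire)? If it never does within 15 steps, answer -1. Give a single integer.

Step 1: cell (4,3)='T' (+3 fires, +1 burnt)
Step 2: cell (4,3)='T' (+4 fires, +3 burnt)
Step 3: cell (4,3)='F' (+4 fires, +4 burnt)
  -> target ignites at step 3
Step 4: cell (4,3)='.' (+5 fires, +4 burnt)
Step 5: cell (4,3)='.' (+3 fires, +5 burnt)
Step 6: cell (4,3)='.' (+1 fires, +3 burnt)
Step 7: cell (4,3)='.' (+0 fires, +1 burnt)
  fire out at step 7

3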